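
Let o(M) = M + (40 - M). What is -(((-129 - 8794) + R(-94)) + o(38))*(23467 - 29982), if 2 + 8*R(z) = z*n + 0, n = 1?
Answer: -57950925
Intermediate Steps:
o(M) = 40
R(z) = -¼ + z/8 (R(z) = -¼ + (z*1 + 0)/8 = -¼ + (z + 0)/8 = -¼ + z/8)
-(((-129 - 8794) + R(-94)) + o(38))*(23467 - 29982) = -(((-129 - 8794) + (-¼ + (⅛)*(-94))) + 40)*(23467 - 29982) = -((-8923 + (-¼ - 47/4)) + 40)*(-6515) = -((-8923 - 12) + 40)*(-6515) = -(-8935 + 40)*(-6515) = -(-8895)*(-6515) = -1*57950925 = -57950925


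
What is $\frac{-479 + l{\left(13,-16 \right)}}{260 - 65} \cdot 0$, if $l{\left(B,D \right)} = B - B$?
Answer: $0$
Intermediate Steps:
$l{\left(B,D \right)} = 0$
$\frac{-479 + l{\left(13,-16 \right)}}{260 - 65} \cdot 0 = \frac{-479 + 0}{260 - 65} \cdot 0 = - \frac{479}{195} \cdot 0 = \left(-479\right) \frac{1}{195} \cdot 0 = \left(- \frac{479}{195}\right) 0 = 0$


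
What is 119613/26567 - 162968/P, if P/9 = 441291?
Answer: 470727692591/105514001973 ≈ 4.4613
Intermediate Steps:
P = 3971619 (P = 9*441291 = 3971619)
119613/26567 - 162968/P = 119613/26567 - 162968/3971619 = 470727692591/105514001973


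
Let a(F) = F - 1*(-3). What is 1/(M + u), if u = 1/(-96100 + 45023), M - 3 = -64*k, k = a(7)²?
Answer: -51077/326739570 ≈ -0.00015632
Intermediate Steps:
a(F) = 3 + F (a(F) = F + 3 = 3 + F)
k = 100 (k = (3 + 7)² = 10² = 100)
M = -6397 (M = 3 - 64*100 = 3 - 6400 = -6397)
u = -1/51077 (u = 1/(-51077) = -1/51077 ≈ -1.9578e-5)
1/(M + u) = 1/(-6397 - 1/51077) = 1/(-326739570/51077) = -51077/326739570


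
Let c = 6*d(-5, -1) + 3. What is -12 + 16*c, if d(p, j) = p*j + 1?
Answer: 612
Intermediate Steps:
d(p, j) = 1 + j*p (d(p, j) = j*p + 1 = 1 + j*p)
c = 39 (c = 6*(1 - 1*(-5)) + 3 = 6*(1 + 5) + 3 = 6*6 + 3 = 36 + 3 = 39)
-12 + 16*c = -12 + 16*39 = -12 + 624 = 612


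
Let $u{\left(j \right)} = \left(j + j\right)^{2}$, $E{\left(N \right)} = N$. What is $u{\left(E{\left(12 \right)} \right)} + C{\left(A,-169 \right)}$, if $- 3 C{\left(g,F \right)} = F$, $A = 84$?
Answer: $\frac{1897}{3} \approx 632.33$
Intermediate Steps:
$C{\left(g,F \right)} = - \frac{F}{3}$
$u{\left(j \right)} = 4 j^{2}$ ($u{\left(j \right)} = \left(2 j\right)^{2} = 4 j^{2}$)
$u{\left(E{\left(12 \right)} \right)} + C{\left(A,-169 \right)} = 4 \cdot 12^{2} - - \frac{169}{3} = 4 \cdot 144 + \frac{169}{3} = 576 + \frac{169}{3} = \frac{1897}{3}$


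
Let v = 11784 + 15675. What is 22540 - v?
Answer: -4919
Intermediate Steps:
v = 27459
22540 - v = 22540 - 1*27459 = 22540 - 27459 = -4919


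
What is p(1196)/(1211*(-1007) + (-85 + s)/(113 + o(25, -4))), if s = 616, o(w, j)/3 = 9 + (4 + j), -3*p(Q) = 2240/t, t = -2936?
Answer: -39200/187969600149 ≈ -2.0854e-7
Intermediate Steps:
p(Q) = 280/1101 (p(Q) = -2240/(3*(-2936)) = -2240*(-1)/(3*2936) = -⅓*(-280/367) = 280/1101)
o(w, j) = 39 + 3*j (o(w, j) = 3*(9 + (4 + j)) = 3*(13 + j) = 39 + 3*j)
p(1196)/(1211*(-1007) + (-85 + s)/(113 + o(25, -4))) = 280/(1101*(1211*(-1007) + (-85 + 616)/(113 + (39 + 3*(-4))))) = 280/(1101*(-1219477 + 531/(113 + (39 - 12)))) = 280/(1101*(-1219477 + 531/(113 + 27))) = 280/(1101*(-1219477 + 531/140)) = 280/(1101*(-170726249/140)) = (280/1101)*(-140/170726249) = -39200/187969600149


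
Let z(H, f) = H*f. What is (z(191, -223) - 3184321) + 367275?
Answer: -2859639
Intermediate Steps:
(z(191, -223) - 3184321) + 367275 = (191*(-223) - 3184321) + 367275 = (-42593 - 3184321) + 367275 = -3226914 + 367275 = -2859639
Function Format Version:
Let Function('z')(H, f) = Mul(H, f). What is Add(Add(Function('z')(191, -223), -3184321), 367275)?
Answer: -2859639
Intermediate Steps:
Add(Add(Function('z')(191, -223), -3184321), 367275) = Add(Add(Mul(191, -223), -3184321), 367275) = Add(Add(-42593, -3184321), 367275) = Add(-3226914, 367275) = -2859639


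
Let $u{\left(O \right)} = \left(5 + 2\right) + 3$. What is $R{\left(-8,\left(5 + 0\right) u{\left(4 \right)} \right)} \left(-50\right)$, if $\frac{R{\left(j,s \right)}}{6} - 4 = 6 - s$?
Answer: $12000$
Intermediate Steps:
$u{\left(O \right)} = 10$ ($u{\left(O \right)} = 7 + 3 = 10$)
$R{\left(j,s \right)} = 60 - 6 s$ ($R{\left(j,s \right)} = 24 + 6 \left(6 - s\right) = 24 - \left(-36 + 6 s\right) = 60 - 6 s$)
$R{\left(-8,\left(5 + 0\right) u{\left(4 \right)} \right)} \left(-50\right) = \left(60 - 6 \left(5 + 0\right) 10\right) \left(-50\right) = \left(60 - 6 \cdot 5 \cdot 10\right) \left(-50\right) = \left(60 - 300\right) \left(-50\right) = \left(-240\right) \left(-50\right) = 12000$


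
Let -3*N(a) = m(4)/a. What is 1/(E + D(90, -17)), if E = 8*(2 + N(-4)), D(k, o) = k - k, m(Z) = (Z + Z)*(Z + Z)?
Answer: 3/176 ≈ 0.017045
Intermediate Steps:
m(Z) = 4*Z² (m(Z) = (2*Z)*(2*Z) = 4*Z²)
N(a) = -64/(3*a) (N(a) = -4*4²/(3*a) = -4*16/(3*a) = -64/(3*a))
D(k, o) = 0
E = 176/3 (E = 8*(2 - 64/3/(-4)) = 8*(2 - 64/3*(-¼)) = 8*(2 + 16/3) = 8*(22/3) = 176/3 ≈ 58.667)
1/(E + D(90, -17)) = 1/(176/3 + 0) = 1/(176/3) = 3/176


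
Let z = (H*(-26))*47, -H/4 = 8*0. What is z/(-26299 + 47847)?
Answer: 0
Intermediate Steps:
H = 0 (H = -32*0 = -4*0 = 0)
z = 0 (z = (0*(-26))*47 = 0*47 = 0)
z/(-26299 + 47847) = 0/(-26299 + 47847) = 0/21548 = 0*(1/21548) = 0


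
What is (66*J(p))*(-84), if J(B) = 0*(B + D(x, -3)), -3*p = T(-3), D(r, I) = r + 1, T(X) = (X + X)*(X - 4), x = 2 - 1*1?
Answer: 0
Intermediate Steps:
x = 1 (x = 2 - 1 = 1)
T(X) = 2*X*(-4 + X) (T(X) = (2*X)*(-4 + X) = 2*X*(-4 + X))
D(r, I) = 1 + r
p = -14 (p = -2*(-3)*(-4 - 3)/3 = -2*(-3)*(-7)/3 = -⅓*42 = -14)
J(B) = 0 (J(B) = 0*(B + (1 + 1)) = 0*(B + 2) = 0*(2 + B) = 0)
(66*J(p))*(-84) = (66*0)*(-84) = 0*(-84) = 0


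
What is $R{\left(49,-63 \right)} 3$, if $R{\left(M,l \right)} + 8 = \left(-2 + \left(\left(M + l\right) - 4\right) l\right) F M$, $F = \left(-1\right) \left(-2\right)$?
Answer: $332784$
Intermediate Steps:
$F = 2$
$R{\left(M,l \right)} = -8 + M \left(-4 + 2 l \left(-4 + M + l\right)\right)$ ($R{\left(M,l \right)} = -8 + \left(-2 + \left(\left(M + l\right) - 4\right) l\right) 2 M = -8 + \left(-2 + \left(-4 + M + l\right) l\right) 2 M = -8 + \left(-2 + l \left(-4 + M + l\right)\right) 2 M = -8 + \left(-4 + 2 l \left(-4 + M + l\right)\right) M = -8 + M \left(-4 + 2 l \left(-4 + M + l\right)\right)$)
$R{\left(49,-63 \right)} 3 = \left(-8 - 196 - 392 \left(-63\right) + 2 \cdot 49 \left(-63\right)^{2} + 2 \left(-63\right) 49^{2}\right) 3 = \left(-8 - 196 + 24696 + 2 \cdot 49 \cdot 3969 + 2 \left(-63\right) 2401\right) 3 = \left(-8 - 196 + 24696 + 388962 - 302526\right) 3 = 110928 \cdot 3 = 332784$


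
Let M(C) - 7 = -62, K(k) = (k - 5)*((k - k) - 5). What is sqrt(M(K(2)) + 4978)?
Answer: 3*sqrt(547) ≈ 70.164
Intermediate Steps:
K(k) = 25 - 5*k (K(k) = (-5 + k)*(0 - 5) = (-5 + k)*(-5) = 25 - 5*k)
M(C) = -55 (M(C) = 7 - 62 = -55)
sqrt(M(K(2)) + 4978) = sqrt(-55 + 4978) = sqrt(4923) = 3*sqrt(547)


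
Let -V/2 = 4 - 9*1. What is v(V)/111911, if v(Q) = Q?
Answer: 10/111911 ≈ 8.9357e-5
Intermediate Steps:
V = 10 (V = -2*(4 - 9*1) = -2*(4 - 9) = -2*(-5) = 10)
v(V)/111911 = 10/111911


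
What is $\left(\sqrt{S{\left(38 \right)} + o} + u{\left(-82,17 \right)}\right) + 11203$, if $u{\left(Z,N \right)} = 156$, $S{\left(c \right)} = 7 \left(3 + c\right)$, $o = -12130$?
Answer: $11359 + i \sqrt{11843} \approx 11359.0 + 108.83 i$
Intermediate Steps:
$S{\left(c \right)} = 21 + 7 c$
$\left(\sqrt{S{\left(38 \right)} + o} + u{\left(-82,17 \right)}\right) + 11203 = \left(\sqrt{\left(21 + 7 \cdot 38\right) - 12130} + 156\right) + 11203 = \left(\sqrt{\left(21 + 266\right) - 12130} + 156\right) + 11203 = \left(\sqrt{287 - 12130} + 156\right) + 11203 = \left(\sqrt{-11843} + 156\right) + 11203 = \left(i \sqrt{11843} + 156\right) + 11203 = \left(156 + i \sqrt{11843}\right) + 11203 = 11359 + i \sqrt{11843}$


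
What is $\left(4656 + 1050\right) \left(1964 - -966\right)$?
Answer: $16718580$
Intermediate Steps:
$\left(4656 + 1050\right) \left(1964 - -966\right) = 5706 \left(1964 + 966\right) = 5706 \cdot 2930 = 16718580$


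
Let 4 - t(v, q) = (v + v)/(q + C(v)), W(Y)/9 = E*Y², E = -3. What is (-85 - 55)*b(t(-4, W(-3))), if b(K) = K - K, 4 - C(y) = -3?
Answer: 0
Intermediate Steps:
C(y) = 7 (C(y) = 4 - 1*(-3) = 4 + 3 = 7)
W(Y) = -27*Y² (W(Y) = 9*(-3*Y²) = -27*Y²)
t(v, q) = 4 - 2*v/(7 + q) (t(v, q) = 4 - (v + v)/(q + 7) = 4 - 2*v/(7 + q))
b(K) = 0
(-85 - 55)*b(t(-4, W(-3))) = (-85 - 55)*0 = -140*0 = 0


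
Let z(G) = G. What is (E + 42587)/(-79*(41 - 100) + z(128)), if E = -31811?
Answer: 10776/4789 ≈ 2.2502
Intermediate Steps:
(E + 42587)/(-79*(41 - 100) + z(128)) = (-31811 + 42587)/(-79*(41 - 100) + 128) = 10776/(-79*(-59) + 128) = 10776/(4661 + 128) = 10776/4789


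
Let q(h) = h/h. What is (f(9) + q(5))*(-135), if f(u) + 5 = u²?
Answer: -10395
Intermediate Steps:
q(h) = 1
f(u) = -5 + u²
(f(9) + q(5))*(-135) = ((-5 + 9²) + 1)*(-135) = ((-5 + 81) + 1)*(-135) = (76 + 1)*(-135) = 77*(-135) = -10395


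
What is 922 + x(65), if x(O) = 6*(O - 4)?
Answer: 1288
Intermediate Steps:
x(O) = -24 + 6*O (x(O) = 6*(-4 + O) = -24 + 6*O)
922 + x(65) = 922 + (-24 + 6*65) = 922 + (-24 + 390) = 922 + 366 = 1288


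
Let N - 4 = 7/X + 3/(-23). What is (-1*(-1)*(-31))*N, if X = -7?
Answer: -2046/23 ≈ -88.957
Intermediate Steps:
N = 66/23 (N = 4 + (7/(-7) + 3/(-23)) = 4 + (7*(-⅐) + 3*(-1/23)) = 4 + (-1 - 3/23) = 4 - 26/23 = 66/23 ≈ 2.8696)
(-1*(-1)*(-31))*N = (-1*(-1)*(-31))*(66/23) = (1*(-31))*(66/23) = -31*66/23 = -2046/23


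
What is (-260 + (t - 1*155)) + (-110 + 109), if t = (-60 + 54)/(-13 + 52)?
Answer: -5410/13 ≈ -416.15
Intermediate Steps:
t = -2/13 (t = -6/39 = -6*1/39 = -2/13 ≈ -0.15385)
(-260 + (t - 1*155)) + (-110 + 109) = (-260 + (-2/13 - 1*155)) + (-110 + 109) = (-260 + (-2/13 - 155)) - 1 = (-260 - 2017/13) - 1 = -5397/13 - 1 = -5410/13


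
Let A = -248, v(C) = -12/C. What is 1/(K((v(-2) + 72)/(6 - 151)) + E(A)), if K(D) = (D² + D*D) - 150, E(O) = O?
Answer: -21025/8355782 ≈ -0.0025162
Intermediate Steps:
K(D) = -150 + 2*D² (K(D) = (D² + D²) - 150 = 2*D² - 150 = -150 + 2*D²)
1/(K((v(-2) + 72)/(6 - 151)) + E(A)) = 1/((-150 + 2*((-12/(-2) + 72)/(6 - 151))²) - 248) = 1/((-150 + 2*((-12*(-½) + 72)/(-145))²) - 248) = 1/((-150 + 2*((6 + 72)*(-1/145))²) - 248) = 1/((-150 + 2*(78*(-1/145))²) - 248) = 1/((-150 + 2*(-78/145)²) - 248) = 1/((-150 + 2*(6084/21025)) - 248) = 1/((-150 + 12168/21025) - 248) = 1/(-3141582/21025 - 248) = 1/(-8355782/21025) = -21025/8355782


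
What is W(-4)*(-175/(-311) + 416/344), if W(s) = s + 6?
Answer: 47394/13373 ≈ 3.5440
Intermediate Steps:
W(s) = 6 + s
W(-4)*(-175/(-311) + 416/344) = (6 - 4)*(-175/(-311) + 416/344) = 2*(-175*(-1/311) + 416*(1/344)) = 2*(175/311 + 52/43) = 2*(23697/13373) = 47394/13373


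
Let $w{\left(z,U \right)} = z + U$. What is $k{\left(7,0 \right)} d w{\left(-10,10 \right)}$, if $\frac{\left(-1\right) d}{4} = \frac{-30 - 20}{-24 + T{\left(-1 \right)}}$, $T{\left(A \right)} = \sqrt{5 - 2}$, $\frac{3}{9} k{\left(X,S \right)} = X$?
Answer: $0$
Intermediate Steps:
$k{\left(X,S \right)} = 3 X$
$w{\left(z,U \right)} = U + z$
$T{\left(A \right)} = \sqrt{3}$
$d = \frac{200}{-24 + \sqrt{3}}$ ($d = - 4 \frac{-30 - 20}{-24 + \sqrt{3}} = - 4 \left(- \frac{50}{-24 + \sqrt{3}}\right) = \frac{200}{-24 + \sqrt{3}} \approx -8.9815$)
$k{\left(7,0 \right)} d w{\left(-10,10 \right)} = 3 \cdot 7 \left(- \frac{1600}{191} - \frac{200 \sqrt{3}}{573}\right) \left(10 - 10\right) = 21 \left(- \frac{1600}{191} - \frac{200 \sqrt{3}}{573}\right) 0 = \left(- \frac{33600}{191} - \frac{1400 \sqrt{3}}{191}\right) 0 = 0$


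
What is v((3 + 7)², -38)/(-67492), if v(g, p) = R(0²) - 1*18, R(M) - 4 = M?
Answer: 7/33746 ≈ 0.00020743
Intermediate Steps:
R(M) = 4 + M
v(g, p) = -14 (v(g, p) = (4 + 0²) - 1*18 = (4 + 0) - 18 = 4 - 18 = -14)
v((3 + 7)², -38)/(-67492) = -14/(-67492) = -14*(-1/67492) = 7/33746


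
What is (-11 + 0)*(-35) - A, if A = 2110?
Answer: -1725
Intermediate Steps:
(-11 + 0)*(-35) - A = (-11 + 0)*(-35) - 1*2110 = -11*(-35) - 2110 = 385 - 2110 = -1725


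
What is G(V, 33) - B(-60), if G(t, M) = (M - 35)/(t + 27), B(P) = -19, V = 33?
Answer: 569/30 ≈ 18.967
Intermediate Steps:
G(t, M) = (-35 + M)/(27 + t)
G(V, 33) - B(-60) = (-35 + 33)/(27 + 33) - 1*(-19) = -2/60 + 19 = (1/60)*(-2) + 19 = -1/30 + 19 = 569/30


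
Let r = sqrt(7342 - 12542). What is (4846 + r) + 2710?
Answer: 7556 + 20*I*sqrt(13) ≈ 7556.0 + 72.111*I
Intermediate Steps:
r = 20*I*sqrt(13) (r = sqrt(-5200) = 20*I*sqrt(13) ≈ 72.111*I)
(4846 + r) + 2710 = (4846 + 20*I*sqrt(13)) + 2710 = 7556 + 20*I*sqrt(13)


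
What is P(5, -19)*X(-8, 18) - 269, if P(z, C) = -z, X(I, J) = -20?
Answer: -169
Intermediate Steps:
P(5, -19)*X(-8, 18) - 269 = -1*5*(-20) - 269 = -5*(-20) - 269 = 100 - 269 = -169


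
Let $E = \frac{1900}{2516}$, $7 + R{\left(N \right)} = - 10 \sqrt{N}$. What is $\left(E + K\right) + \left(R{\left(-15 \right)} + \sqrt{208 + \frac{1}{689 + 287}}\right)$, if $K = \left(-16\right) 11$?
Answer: $- \frac{114632}{629} + \frac{\sqrt{12383549}}{244} - 10 i \sqrt{15} \approx -167.82 - 38.73 i$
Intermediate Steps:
$R{\left(N \right)} = -7 - 10 \sqrt{N}$
$E = \frac{475}{629}$ ($E = 1900 \cdot \frac{1}{2516} = \frac{475}{629} \approx 0.75517$)
$K = -176$
$\left(E + K\right) + \left(R{\left(-15 \right)} + \sqrt{208 + \frac{1}{689 + 287}}\right) = \left(\frac{475}{629} - 176\right) - \left(7 - \sqrt{208 + \frac{1}{689 + 287}} + 10 i \sqrt{15}\right) = - \frac{110229}{629} - \left(7 - \sqrt{208 + \frac{1}{976}} + 10 i \sqrt{15}\right) = - \frac{110229}{629} - \left(7 - \frac{\sqrt{12383549}}{244} + 10 i \sqrt{15}\right) = - \frac{114632}{629} + \frac{\sqrt{12383549}}{244} - 10 i \sqrt{15}$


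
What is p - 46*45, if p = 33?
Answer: -2037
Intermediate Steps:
p - 46*45 = 33 - 46*45 = 33 - 2070 = -2037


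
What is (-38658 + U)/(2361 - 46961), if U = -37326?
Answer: 9498/5575 ≈ 1.7037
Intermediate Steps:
(-38658 + U)/(2361 - 46961) = (-38658 - 37326)/(2361 - 46961) = -75984/(-44600) = -75984*(-1/44600) = 9498/5575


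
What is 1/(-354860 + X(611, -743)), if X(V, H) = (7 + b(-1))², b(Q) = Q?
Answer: -1/354824 ≈ -2.8183e-6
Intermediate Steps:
X(V, H) = 36 (X(V, H) = (7 - 1)² = 6² = 36)
1/(-354860 + X(611, -743)) = 1/(-354860 + 36) = 1/(-354824) = -1/354824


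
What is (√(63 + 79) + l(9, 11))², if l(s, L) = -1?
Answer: (1 - √142)² ≈ 119.17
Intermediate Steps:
(√(63 + 79) + l(9, 11))² = (√(63 + 79) - 1)² = (√142 - 1)² = (-1 + √142)²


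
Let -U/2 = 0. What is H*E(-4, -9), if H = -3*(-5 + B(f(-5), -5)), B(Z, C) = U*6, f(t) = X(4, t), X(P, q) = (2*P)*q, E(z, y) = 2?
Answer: 30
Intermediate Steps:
U = 0 (U = -2*0 = 0)
X(P, q) = 2*P*q
f(t) = 8*t (f(t) = 2*4*t = 8*t)
B(Z, C) = 0 (B(Z, C) = 0*6 = 0)
H = 15 (H = -3*(-5 + 0) = -3*(-5) = 15)
H*E(-4, -9) = 15*2 = 30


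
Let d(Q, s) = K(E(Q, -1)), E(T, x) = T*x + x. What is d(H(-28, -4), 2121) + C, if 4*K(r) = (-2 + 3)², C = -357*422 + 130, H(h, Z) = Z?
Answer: -602095/4 ≈ -1.5052e+5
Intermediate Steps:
E(T, x) = x + T*x
C = -150524 (C = -150654 + 130 = -150524)
K(r) = ¼ (K(r) = (-2 + 3)²/4 = (¼)*1² = (¼)*1 = ¼)
d(Q, s) = ¼
d(H(-28, -4), 2121) + C = ¼ - 150524 = -602095/4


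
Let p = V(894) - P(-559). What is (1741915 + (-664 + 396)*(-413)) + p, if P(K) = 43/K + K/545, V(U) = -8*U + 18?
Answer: 13075127337/7085 ≈ 1.8455e+6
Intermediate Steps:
V(U) = 18 - 8*U
P(K) = 43/K + K/545 (P(K) = 43/K + K*(1/545) = 43/K + K/545)
p = -50536578/7085 (p = (18 - 8*894) - (43/(-559) + (1/545)*(-559)) = (18 - 7152) - (43*(-1/559) - 559/545) = -7134 - (-1/13 - 559/545) = -7134 - 1*(-7812/7085) = -7134 + 7812/7085 = -50536578/7085 ≈ -7132.9)
(1741915 + (-664 + 396)*(-413)) + p = (1741915 + (-664 + 396)*(-413)) - 50536578/7085 = (1741915 - 268*(-413)) - 50536578/7085 = (1741915 + 110684) - 50536578/7085 = 1852599 - 50536578/7085 = 13075127337/7085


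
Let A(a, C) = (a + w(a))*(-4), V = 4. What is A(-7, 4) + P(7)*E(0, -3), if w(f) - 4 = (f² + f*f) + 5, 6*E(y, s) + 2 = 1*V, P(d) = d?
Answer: -1193/3 ≈ -397.67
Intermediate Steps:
E(y, s) = ⅓ (E(y, s) = -⅓ + (1*4)/6 = -⅓ + (⅙)*4 = -⅓ + ⅔ = ⅓)
w(f) = 9 + 2*f² (w(f) = 4 + ((f² + f*f) + 5) = 4 + ((f² + f²) + 5) = 4 + (2*f² + 5) = 4 + (5 + 2*f²) = 9 + 2*f²)
A(a, C) = -36 - 8*a² - 4*a (A(a, C) = (a + (9 + 2*a²))*(-4) = (9 + a + 2*a²)*(-4) = -36 - 8*a² - 4*a)
A(-7, 4) + P(7)*E(0, -3) = (-36 - 8*(-7)² - 4*(-7)) + 7*(⅓) = (-36 - 8*49 + 28) + 7/3 = (-36 - 392 + 28) + 7/3 = -400 + 7/3 = -1193/3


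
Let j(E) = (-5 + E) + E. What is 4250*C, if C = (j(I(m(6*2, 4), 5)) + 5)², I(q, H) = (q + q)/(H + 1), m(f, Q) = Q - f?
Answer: 1088000/9 ≈ 1.2089e+5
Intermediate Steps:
I(q, H) = 2*q/(1 + H) (I(q, H) = (2*q)/(1 + H) = 2*q/(1 + H))
j(E) = -5 + 2*E
C = 256/9 (C = ((-5 + 2*(2*(4 - 6*2)/(1 + 5))) + 5)² = ((-5 + 2*(2*(4 - 1*12)/6)) + 5)² = ((-5 + 2*(2*(4 - 12)*(⅙))) + 5)² = ((-5 + 2*(2*(-8)*(⅙))) + 5)² = ((-5 + 2*(-8/3)) + 5)² = ((-5 - 16/3) + 5)² = (-31/3 + 5)² = (-16/3)² = 256/9 ≈ 28.444)
4250*C = 4250*(256/9) = 1088000/9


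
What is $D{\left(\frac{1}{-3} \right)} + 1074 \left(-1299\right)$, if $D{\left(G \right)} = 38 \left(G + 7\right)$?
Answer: $- \frac{4184618}{3} \approx -1.3949 \cdot 10^{6}$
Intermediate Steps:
$D{\left(G \right)} = 266 + 38 G$ ($D{\left(G \right)} = 38 \left(7 + G\right) = 266 + 38 G$)
$D{\left(\frac{1}{-3} \right)} + 1074 \left(-1299\right) = \left(266 + \frac{38}{-3}\right) + 1074 \left(-1299\right) = \left(266 + 38 \left(- \frac{1}{3}\right)\right) - 1395126 = \left(266 - \frac{38}{3}\right) - 1395126 = \frac{760}{3} - 1395126 = - \frac{4184618}{3}$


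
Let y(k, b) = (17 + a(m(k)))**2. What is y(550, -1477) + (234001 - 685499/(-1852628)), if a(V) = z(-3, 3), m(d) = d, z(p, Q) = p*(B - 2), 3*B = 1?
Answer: 434414162079/1852628 ≈ 2.3449e+5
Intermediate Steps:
B = 1/3 (B = (1/3)*1 = 1/3 ≈ 0.33333)
z(p, Q) = -5*p/3 (z(p, Q) = p*(1/3 - 2) = p*(-5/3) = -5*p/3)
a(V) = 5 (a(V) = -5/3*(-3) = 5)
y(k, b) = 484 (y(k, b) = (17 + 5)**2 = 22**2 = 484)
y(550, -1477) + (234001 - 685499/(-1852628)) = 484 + (234001 - 685499/(-1852628)) = 484 + (234001 - 685499*(-1/1852628)) = 484 + (234001 + 685499/1852628) = 484 + 433517490127/1852628 = 434414162079/1852628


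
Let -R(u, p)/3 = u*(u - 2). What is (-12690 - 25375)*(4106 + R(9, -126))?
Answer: -149100605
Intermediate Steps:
R(u, p) = -3*u*(-2 + u) (R(u, p) = -3*u*(u - 2) = -3*u*(-2 + u))
(-12690 - 25375)*(4106 + R(9, -126)) = (-12690 - 25375)*(4106 + 3*9*(2 - 1*9)) = -38065*(4106 + 3*9*(2 - 9)) = -38065*(4106 + 3*9*(-7)) = -38065*(4106 - 189) = -38065*3917 = -149100605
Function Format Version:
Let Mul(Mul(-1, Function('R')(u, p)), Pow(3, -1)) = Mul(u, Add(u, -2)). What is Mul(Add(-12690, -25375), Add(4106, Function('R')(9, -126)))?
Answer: -149100605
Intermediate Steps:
Function('R')(u, p) = Mul(-3, u, Add(-2, u)) (Function('R')(u, p) = Mul(-3, Mul(u, Add(u, -2))) = Mul(-3, Mul(u, Add(-2, u))) = Mul(-3, u, Add(-2, u)))
Mul(Add(-12690, -25375), Add(4106, Function('R')(9, -126))) = Mul(Add(-12690, -25375), Add(4106, Mul(3, 9, Add(2, Mul(-1, 9))))) = Mul(-38065, Add(4106, Mul(3, 9, Add(2, -9)))) = Mul(-38065, Add(4106, Mul(3, 9, -7))) = Mul(-38065, Add(4106, -189)) = Mul(-38065, 3917) = -149100605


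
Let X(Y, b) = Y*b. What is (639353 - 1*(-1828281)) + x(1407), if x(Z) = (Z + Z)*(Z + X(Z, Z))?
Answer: 5577159218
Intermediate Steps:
x(Z) = 2*Z*(Z + Z²) (x(Z) = (Z + Z)*(Z + Z*Z) = (2*Z)*(Z + Z²) = 2*Z*(Z + Z²))
(639353 - 1*(-1828281)) + x(1407) = (639353 - 1*(-1828281)) + 2*1407²*(1 + 1407) = (639353 + 1828281) + 2*1979649*1408 = 2467634 + 5574691584 = 5577159218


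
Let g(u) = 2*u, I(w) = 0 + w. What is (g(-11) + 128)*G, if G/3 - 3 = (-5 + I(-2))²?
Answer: 16536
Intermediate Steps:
I(w) = w
G = 156 (G = 9 + 3*(-5 - 2)² = 9 + 3*(-7)² = 9 + 3*49 = 9 + 147 = 156)
(g(-11) + 128)*G = (2*(-11) + 128)*156 = (-22 + 128)*156 = 106*156 = 16536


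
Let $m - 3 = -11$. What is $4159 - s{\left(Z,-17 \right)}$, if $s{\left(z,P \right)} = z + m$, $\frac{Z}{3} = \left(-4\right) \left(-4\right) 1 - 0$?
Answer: $4119$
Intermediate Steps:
$m = -8$ ($m = 3 - 11 = -8$)
$Z = 48$ ($Z = 3 \left(\left(-4\right) \left(-4\right) 1 - 0\right) = 3 \left(16 \cdot 1 + 0\right) = 3 \left(16 + 0\right) = 3 \cdot 16 = 48$)
$s{\left(z,P \right)} = -8 + z$ ($s{\left(z,P \right)} = z - 8 = -8 + z$)
$4159 - s{\left(Z,-17 \right)} = 4159 - \left(-8 + 48\right) = 4159 - 40 = 4119$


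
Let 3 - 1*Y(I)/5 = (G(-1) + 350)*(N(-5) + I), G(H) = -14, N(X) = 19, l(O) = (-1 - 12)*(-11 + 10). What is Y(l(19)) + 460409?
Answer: 406664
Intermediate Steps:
l(O) = 13 (l(O) = -13*(-1) = 13)
Y(I) = -31905 - 1680*I (Y(I) = 15 - 5*(-14 + 350)*(19 + I) = 15 - 1680*(19 + I) = 15 - 5*(6384 + 336*I) = 15 + (-31920 - 1680*I) = -31905 - 1680*I)
Y(l(19)) + 460409 = (-31905 - 1680*13) + 460409 = (-31905 - 21840) + 460409 = -53745 + 460409 = 406664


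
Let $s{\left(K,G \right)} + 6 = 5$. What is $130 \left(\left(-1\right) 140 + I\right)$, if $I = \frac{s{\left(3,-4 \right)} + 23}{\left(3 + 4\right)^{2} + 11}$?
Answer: $- \frac{54457}{3} \approx -18152.0$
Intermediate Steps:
$s{\left(K,G \right)} = -1$ ($s{\left(K,G \right)} = -6 + 5 = -1$)
$I = \frac{11}{30}$ ($I = \frac{-1 + 23}{\left(3 + 4\right)^{2} + 11} = \frac{22}{7^{2} + 11} = \frac{22}{49 + 11} = \frac{22}{60} = 22 \cdot \frac{1}{60} = \frac{11}{30} \approx 0.36667$)
$130 \left(\left(-1\right) 140 + I\right) = 130 \left(\left(-1\right) 140 + \frac{11}{30}\right) = 130 \left(-140 + \frac{11}{30}\right) = 130 \left(- \frac{4189}{30}\right) = - \frac{54457}{3}$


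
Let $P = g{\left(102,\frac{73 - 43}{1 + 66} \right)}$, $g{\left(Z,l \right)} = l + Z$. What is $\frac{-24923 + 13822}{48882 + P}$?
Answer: $- \frac{743767}{3281958} \approx -0.22662$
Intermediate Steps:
$g{\left(Z,l \right)} = Z + l$
$P = \frac{6864}{67}$ ($P = 102 + \frac{73 - 43}{1 + 66} = 102 + \frac{30}{67} = \frac{6864}{67} \approx 102.45$)
$\frac{-24923 + 13822}{48882 + P} = \frac{-24923 + 13822}{48882 + \frac{6864}{67}} = - \frac{11101}{\frac{3281958}{67}} = \left(-11101\right) \frac{67}{3281958} = - \frac{743767}{3281958}$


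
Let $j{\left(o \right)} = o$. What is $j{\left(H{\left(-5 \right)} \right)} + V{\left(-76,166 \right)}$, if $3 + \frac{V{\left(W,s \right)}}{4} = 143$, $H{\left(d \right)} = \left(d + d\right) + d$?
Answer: $545$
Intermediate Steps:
$H{\left(d \right)} = 3 d$ ($H{\left(d \right)} = 2 d + d = 3 d$)
$V{\left(W,s \right)} = 560$ ($V{\left(W,s \right)} = -12 + 4 \cdot 143 = -12 + 572 = 560$)
$j{\left(H{\left(-5 \right)} \right)} + V{\left(-76,166 \right)} = 3 \left(-5\right) + 560 = -15 + 560 = 545$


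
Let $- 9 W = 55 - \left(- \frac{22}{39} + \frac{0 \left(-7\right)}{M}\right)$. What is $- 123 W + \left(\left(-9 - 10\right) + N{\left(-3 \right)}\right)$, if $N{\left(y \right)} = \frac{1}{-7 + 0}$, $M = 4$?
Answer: $\frac{606251}{819} \approx 740.23$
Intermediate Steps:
$N{\left(y \right)} = - \frac{1}{7}$ ($N{\left(y \right)} = \frac{1}{-7} = - \frac{1}{7}$)
$W = - \frac{2167}{351}$ ($W = - \frac{55 - \left(- \frac{22}{39} + \frac{0 \left(-7\right)}{4}\right)}{9} = - \frac{55 - \left(\left(-22\right) \frac{1}{39} + 0 \cdot \frac{1}{4}\right)}{9} = - \frac{55 - \left(- \frac{22}{39} + 0\right)}{9} = - \frac{55 - - \frac{22}{39}}{9} = - \frac{55 + \frac{22}{39}}{9} = \left(- \frac{1}{9}\right) \frac{2167}{39} = - \frac{2167}{351} \approx -6.1738$)
$- 123 W + \left(\left(-9 - 10\right) + N{\left(-3 \right)}\right) = \left(-123\right) \left(- \frac{2167}{351}\right) - \frac{134}{7} = \frac{88847}{117} - \frac{134}{7} = \frac{606251}{819}$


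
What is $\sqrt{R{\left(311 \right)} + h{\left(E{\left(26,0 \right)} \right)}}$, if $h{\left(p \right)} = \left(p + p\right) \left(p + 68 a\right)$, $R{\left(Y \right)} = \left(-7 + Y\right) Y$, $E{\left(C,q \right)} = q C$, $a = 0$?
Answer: $4 \sqrt{5909} \approx 307.48$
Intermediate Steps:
$E{\left(C,q \right)} = C q$
$R{\left(Y \right)} = Y \left(-7 + Y\right)$
$h{\left(p \right)} = 2 p^{2}$ ($h{\left(p \right)} = \left(p + p\right) \left(p + 68 \cdot 0\right) = 2 p \left(p + 0\right) = 2 p p = 2 p^{2}$)
$\sqrt{R{\left(311 \right)} + h{\left(E{\left(26,0 \right)} \right)}} = \sqrt{311 \left(-7 + 311\right) + 2 \left(26 \cdot 0\right)^{2}} = \sqrt{311 \cdot 304 + 2 \cdot 0^{2}} = \sqrt{94544 + 2 \cdot 0} = \sqrt{94544 + 0} = \sqrt{94544} = 4 \sqrt{5909}$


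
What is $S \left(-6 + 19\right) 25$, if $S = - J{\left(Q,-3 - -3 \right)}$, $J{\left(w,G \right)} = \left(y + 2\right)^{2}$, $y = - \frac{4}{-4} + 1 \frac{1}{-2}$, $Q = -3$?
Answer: $- \frac{8125}{4} \approx -2031.3$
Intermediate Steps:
$y = \frac{1}{2}$ ($y = \left(-4\right) \left(- \frac{1}{4}\right) + 1 \left(- \frac{1}{2}\right) = 1 - \frac{1}{2} = \frac{1}{2} \approx 0.5$)
$J{\left(w,G \right)} = \frac{25}{4}$ ($J{\left(w,G \right)} = \left(\frac{1}{2} + 2\right)^{2} = \left(\frac{5}{2}\right)^{2} = \frac{25}{4}$)
$S = - \frac{25}{4}$ ($S = \left(-1\right) \frac{25}{4} = - \frac{25}{4} \approx -6.25$)
$S \left(-6 + 19\right) 25 = - \frac{25 \left(-6 + 19\right)}{4} \cdot 25 = \left(- \frac{25}{4}\right) 13 \cdot 25 = \left(- \frac{325}{4}\right) 25 = - \frac{8125}{4}$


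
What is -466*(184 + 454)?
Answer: -297308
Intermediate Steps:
-466*(184 + 454) = -466*638 = -297308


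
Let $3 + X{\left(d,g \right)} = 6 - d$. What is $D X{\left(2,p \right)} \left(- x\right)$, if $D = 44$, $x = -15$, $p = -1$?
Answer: $660$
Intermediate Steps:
$X{\left(d,g \right)} = 3 - d$ ($X{\left(d,g \right)} = -3 - \left(-6 + d\right) = 3 - d$)
$D X{\left(2,p \right)} \left(- x\right) = 44 \left(3 - 2\right) \left(\left(-1\right) \left(-15\right)\right) = 44 \left(3 - 2\right) 15 = 44 \cdot 1 \cdot 15 = 44 \cdot 15 = 660$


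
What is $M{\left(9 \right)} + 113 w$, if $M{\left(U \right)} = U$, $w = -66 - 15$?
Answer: $-9144$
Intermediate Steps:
$w = -81$
$M{\left(9 \right)} + 113 w = 9 + 113 \left(-81\right) = 9 - 9153 = -9144$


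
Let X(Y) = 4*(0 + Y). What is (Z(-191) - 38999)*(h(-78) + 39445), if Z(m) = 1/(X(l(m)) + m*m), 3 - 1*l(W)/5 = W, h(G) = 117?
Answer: -62272116596556/40361 ≈ -1.5429e+9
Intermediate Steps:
l(W) = 15 - 5*W
X(Y) = 4*Y
Z(m) = 1/(60 + m² - 20*m) (Z(m) = 1/(4*(15 - 5*m) + m*m) = 1/((60 - 20*m) + m²) = 1/(60 + m² - 20*m))
(Z(-191) - 38999)*(h(-78) + 39445) = (1/(60 + (-191)² - 20*(-191)) - 38999)*(117 + 39445) = (1/(60 + 36481 + 3820) - 38999)*39562 = (1/40361 - 38999)*39562 = -1574038638/40361*39562 = -62272116596556/40361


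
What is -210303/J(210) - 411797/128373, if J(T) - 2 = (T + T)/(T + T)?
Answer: -8999487470/128373 ≈ -70104.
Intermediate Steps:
J(T) = 3 (J(T) = 2 + (T + T)/(T + T) = 2 + (2*T)/((2*T)) = 2 + (2*T)*(1/(2*T)) = 2 + 1 = 3)
-210303/J(210) - 411797/128373 = -210303/3 - 411797/128373 = -210303*⅓ - 411797*1/128373 = -70101 - 411797/128373 = -8999487470/128373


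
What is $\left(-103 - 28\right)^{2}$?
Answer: $17161$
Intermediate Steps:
$\left(-103 - 28\right)^{2} = \left(-131\right)^{2} = 17161$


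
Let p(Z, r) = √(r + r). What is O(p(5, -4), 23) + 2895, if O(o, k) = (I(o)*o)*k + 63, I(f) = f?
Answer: 2774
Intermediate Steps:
p(Z, r) = √2*√r (p(Z, r) = √(2*r) = √2*√r)
O(o, k) = 63 + k*o² (O(o, k) = (o*o)*k + 63 = o²*k + 63 = k*o² + 63 = 63 + k*o²)
O(p(5, -4), 23) + 2895 = (63 + 23*(√2*√(-4))²) + 2895 = (63 + 23*(√2*(2*I))²) + 2895 = (63 + 23*(2*I*√2)²) + 2895 = (63 + 23*(-8)) + 2895 = (63 - 184) + 2895 = -121 + 2895 = 2774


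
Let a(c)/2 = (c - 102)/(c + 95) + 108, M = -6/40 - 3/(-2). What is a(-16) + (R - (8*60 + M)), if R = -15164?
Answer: -24383093/1580 ≈ -15432.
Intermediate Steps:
M = 27/20 (M = -6*1/40 - 3*(-½) = -3/20 + 3/2 = 27/20 ≈ 1.3500)
a(c) = 216 + 2*(-102 + c)/(95 + c) (a(c) = 2*((c - 102)/(c + 95) + 108) = 2*((-102 + c)/(95 + c) + 108) = 2*(108 + (-102 + c)/(95 + c)) = 216 + 2*(-102 + c)/(95 + c))
a(-16) + (R - (8*60 + M)) = 2*(10158 + 109*(-16))/(95 - 16) + (-15164 - (8*60 + 27/20)) = 2*(10158 - 1744)/79 + (-15164 - (480 + 27/20)) = 2*(1/79)*8414 + (-15164 - 1*9627/20) = 16828/79 + (-15164 - 9627/20) = 16828/79 - 312907/20 = -24383093/1580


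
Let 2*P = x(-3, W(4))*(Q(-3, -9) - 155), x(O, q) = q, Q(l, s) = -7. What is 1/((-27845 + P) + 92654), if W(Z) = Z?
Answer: 1/64485 ≈ 1.5507e-5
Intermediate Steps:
P = -324 (P = (4*(-7 - 155))/2 = (4*(-162))/2 = (1/2)*(-648) = -324)
1/((-27845 + P) + 92654) = 1/((-27845 - 324) + 92654) = 1/(-28169 + 92654) = 1/64485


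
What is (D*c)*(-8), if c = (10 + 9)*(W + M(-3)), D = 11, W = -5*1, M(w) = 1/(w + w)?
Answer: 25916/3 ≈ 8638.7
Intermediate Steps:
M(w) = 1/(2*w)
W = -5
c = -589/6 (c = (10 + 9)*(-5 + (1/2)/(-3)) = 19*(-5 + (1/2)*(-1/3)) = 19*(-5 - 1/6) = 19*(-31/6) = -589/6 ≈ -98.167)
(D*c)*(-8) = (11*(-589/6))*(-8) = -6479/6*(-8) = 25916/3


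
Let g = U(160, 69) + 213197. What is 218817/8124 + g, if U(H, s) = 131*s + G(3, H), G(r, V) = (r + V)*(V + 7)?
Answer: 675602495/2708 ≈ 2.4948e+5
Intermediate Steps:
G(r, V) = (7 + V)*(V + r) (G(r, V) = (V + r)*(7 + V) = (7 + V)*(V + r))
U(H, s) = 21 + H² + 10*H + 131*s (U(H, s) = 131*s + (H² + 7*H + 7*3 + H*3) = 131*s + (H² + 7*H + 21 + 3*H) = 131*s + (21 + H² + 10*H) = 21 + H² + 10*H + 131*s)
g = 249457 (g = (21 + 160² + 10*160 + 131*69) + 213197 = (21 + 25600 + 1600 + 9039) + 213197 = 36260 + 213197 = 249457)
218817/8124 + g = 218817/8124 + 249457 = 218817*(1/8124) + 249457 = 72939/2708 + 249457 = 675602495/2708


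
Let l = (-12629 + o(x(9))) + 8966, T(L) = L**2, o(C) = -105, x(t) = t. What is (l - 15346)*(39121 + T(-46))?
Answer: -788204018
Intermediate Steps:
l = -3768 (l = (-12629 - 105) + 8966 = -12734 + 8966 = -3768)
(l - 15346)*(39121 + T(-46)) = (-3768 - 15346)*(39121 + (-46)**2) = -19114*(39121 + 2116) = -19114*41237 = -788204018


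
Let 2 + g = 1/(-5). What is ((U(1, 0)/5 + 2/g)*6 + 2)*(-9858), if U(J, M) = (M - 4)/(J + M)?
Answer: 4475532/55 ≈ 81373.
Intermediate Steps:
U(J, M) = (-4 + M)/(J + M)
g = -11/5 (g = -2 + 1/(-5) = -2 - 1/5 = -11/5 ≈ -2.2000)
((U(1, 0)/5 + 2/g)*6 + 2)*(-9858) = ((((-4 + 0)/(1 + 0))/5 + 2/(-11/5))*6 + 2)*(-9858) = (((-4/1)*(1/5) + 2*(-5/11))*6 + 2)*(-9858) = (((1*(-4))*(1/5) - 10/11)*6 + 2)*(-9858) = ((-4*1/5 - 10/11)*6 + 2)*(-9858) = ((-4/5 - 10/11)*6 + 2)*(-9858) = (-94/55*6 + 2)*(-9858) = (-564/55 + 2)*(-9858) = -454/55*(-9858) = 4475532/55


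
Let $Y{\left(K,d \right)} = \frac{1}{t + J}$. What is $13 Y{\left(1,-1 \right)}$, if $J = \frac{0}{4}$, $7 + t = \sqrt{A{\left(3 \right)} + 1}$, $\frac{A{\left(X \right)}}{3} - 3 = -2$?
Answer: $- \frac{13}{5} \approx -2.6$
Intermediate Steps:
$A{\left(X \right)} = 3$ ($A{\left(X \right)} = 9 + 3 \left(-2\right) = 9 - 6 = 3$)
$t = -5$ ($t = -7 + \sqrt{3 + 1} = -7 + \sqrt{4} = -7 + 2 = -5$)
$J = 0$ ($J = 0 \cdot \frac{1}{4} = 0$)
$Y{\left(K,d \right)} = - \frac{1}{5}$ ($Y{\left(K,d \right)} = \frac{1}{-5 + 0} = \frac{1}{-5} = - \frac{1}{5}$)
$13 Y{\left(1,-1 \right)} = 13 \left(- \frac{1}{5}\right) = - \frac{13}{5}$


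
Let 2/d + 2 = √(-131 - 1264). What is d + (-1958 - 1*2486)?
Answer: -6217160/1399 - 6*I*√155/1399 ≈ -4444.0 - 0.053395*I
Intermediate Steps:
d = 2/(-2 + 3*I*√155) (d = 2/(-2 + √(-131 - 1264)) = 2/(-2 + √(-1395)) = 2/(-2 + 3*I*√155) ≈ -0.0028592 - 0.053395*I)
d + (-1958 - 1*2486) = (-4/1399 - 6*I*√155/1399) + (-1958 - 1*2486) = (-4/1399 - 6*I*√155/1399) + (-1958 - 2486) = (-4/1399 - 6*I*√155/1399) - 4444 = -6217160/1399 - 6*I*√155/1399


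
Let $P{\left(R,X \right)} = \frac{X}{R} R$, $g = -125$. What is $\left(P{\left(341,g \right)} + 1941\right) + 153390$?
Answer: $155206$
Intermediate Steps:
$P{\left(R,X \right)} = X$ ($P{\left(R,X \right)} = \frac{X}{R} R = X$)
$\left(P{\left(341,g \right)} + 1941\right) + 153390 = \left(-125 + 1941\right) + 153390 = 1816 + 153390 = 155206$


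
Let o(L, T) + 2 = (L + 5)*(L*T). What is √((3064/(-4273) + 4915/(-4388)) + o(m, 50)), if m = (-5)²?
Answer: 5*√131821378842782821/9374962 ≈ 193.64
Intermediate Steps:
m = 25
o(L, T) = -2 + L*T*(5 + L) (o(L, T) = -2 + (L + 5)*(L*T) = -2 + (5 + L)*(L*T) = -2 + L*T*(5 + L))
√((3064/(-4273) + 4915/(-4388)) + o(m, 50)) = √((3064/(-4273) + 4915/(-4388)) + (-2 + 50*25² + 5*25*50)) = √((3064*(-1/4273) + 4915*(-1/4388)) + (-2 + 50*625 + 6250)) = √((-3064/4273 - 4915/4388) + (-2 + 31250 + 6250)) = √(-34446627/18749924 + 37498) = √(703050203525/18749924) = 5*√131821378842782821/9374962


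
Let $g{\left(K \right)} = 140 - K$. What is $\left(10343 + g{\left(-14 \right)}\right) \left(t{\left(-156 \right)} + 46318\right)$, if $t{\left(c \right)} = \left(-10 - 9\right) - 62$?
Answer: $485349789$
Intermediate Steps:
$t{\left(c \right)} = -81$ ($t{\left(c \right)} = -19 - 62 = -81$)
$\left(10343 + g{\left(-14 \right)}\right) \left(t{\left(-156 \right)} + 46318\right) = \left(10343 + \left(140 - -14\right)\right) \left(-81 + 46318\right) = \left(10343 + \left(140 + 14\right)\right) 46237 = \left(10343 + 154\right) 46237 = 10497 \cdot 46237 = 485349789$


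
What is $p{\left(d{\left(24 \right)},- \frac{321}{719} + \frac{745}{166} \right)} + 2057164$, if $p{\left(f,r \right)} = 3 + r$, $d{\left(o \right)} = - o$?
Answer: $\frac{245531592487}{119354} \approx 2.0572 \cdot 10^{6}$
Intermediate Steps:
$p{\left(d{\left(24 \right)},- \frac{321}{719} + \frac{745}{166} \right)} + 2057164 = \left(3 + \left(- \frac{321}{719} + \frac{745}{166}\right)\right) + 2057164 = \left(3 + \frac{482369}{119354}\right) + 2057164 = \frac{840431}{119354} + 2057164 = \frac{245531592487}{119354}$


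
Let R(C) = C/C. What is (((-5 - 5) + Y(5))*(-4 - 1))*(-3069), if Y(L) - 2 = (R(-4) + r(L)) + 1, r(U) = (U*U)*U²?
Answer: 9498555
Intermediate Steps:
R(C) = 1
r(U) = U⁴ (r(U) = U²*U² = U⁴)
Y(L) = 4 + L⁴ (Y(L) = 2 + ((1 + L⁴) + 1) = 2 + (2 + L⁴) = 4 + L⁴)
(((-5 - 5) + Y(5))*(-4 - 1))*(-3069) = (((-5 - 5) + (4 + 5⁴))*(-4 - 1))*(-3069) = ((-10 + (4 + 625))*(-5))*(-3069) = ((-10 + 629)*(-5))*(-3069) = (619*(-5))*(-3069) = -3095*(-3069) = 9498555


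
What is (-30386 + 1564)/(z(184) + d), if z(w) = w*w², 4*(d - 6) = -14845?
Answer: -115288/24903195 ≈ -0.0046294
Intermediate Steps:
d = -14821/4 (d = 6 + (¼)*(-14845) = 6 - 14845/4 = -14821/4 ≈ -3705.3)
z(w) = w³
(-30386 + 1564)/(z(184) + d) = (-30386 + 1564)/(184³ - 14821/4) = -28822/(6229504 - 14821/4) = -28822/24903195/4 = -28822*4/24903195 = -115288/24903195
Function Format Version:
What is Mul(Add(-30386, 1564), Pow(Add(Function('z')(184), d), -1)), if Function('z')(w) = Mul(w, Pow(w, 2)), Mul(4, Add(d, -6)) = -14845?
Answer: Rational(-115288, 24903195) ≈ -0.0046294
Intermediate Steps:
d = Rational(-14821, 4) (d = Add(6, Mul(Rational(1, 4), -14845)) = Add(6, Rational(-14845, 4)) = Rational(-14821, 4) ≈ -3705.3)
Function('z')(w) = Pow(w, 3)
Mul(Add(-30386, 1564), Pow(Add(Function('z')(184), d), -1)) = Mul(Add(-30386, 1564), Pow(Add(Pow(184, 3), Rational(-14821, 4)), -1)) = Mul(-28822, Pow(Add(6229504, Rational(-14821, 4)), -1)) = Mul(-28822, Pow(Rational(24903195, 4), -1)) = Mul(-28822, Rational(4, 24903195)) = Rational(-115288, 24903195)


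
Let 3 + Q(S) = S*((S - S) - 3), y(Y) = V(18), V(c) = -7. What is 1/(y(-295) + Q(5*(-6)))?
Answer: 1/80 ≈ 0.012500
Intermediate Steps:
y(Y) = -7
Q(S) = -3 - 3*S (Q(S) = -3 + S*((S - S) - 3) = -3 + S*(0 - 3) = -3 + S*(-3) = -3 - 3*S)
1/(y(-295) + Q(5*(-6))) = 1/(-7 + (-3 - 15*(-6))) = 1/(-7 + (-3 - 3*(-30))) = 1/(-7 + (-3 + 90)) = 1/(-7 + 87) = 1/80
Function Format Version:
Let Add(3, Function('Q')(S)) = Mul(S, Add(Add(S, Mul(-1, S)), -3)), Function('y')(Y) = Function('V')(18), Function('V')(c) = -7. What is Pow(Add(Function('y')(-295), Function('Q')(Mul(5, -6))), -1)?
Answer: Rational(1, 80) ≈ 0.012500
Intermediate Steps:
Function('y')(Y) = -7
Function('Q')(S) = Add(-3, Mul(-3, S)) (Function('Q')(S) = Add(-3, Mul(S, Add(Add(S, Mul(-1, S)), -3))) = Add(-3, Mul(S, Add(0, -3))) = Add(-3, Mul(S, -3)) = Add(-3, Mul(-3, S)))
Pow(Add(Function('y')(-295), Function('Q')(Mul(5, -6))), -1) = Pow(Add(-7, Add(-3, Mul(-3, Mul(5, -6)))), -1) = Pow(Add(-7, Add(-3, Mul(-3, -30))), -1) = Pow(Add(-7, Add(-3, 90)), -1) = Pow(Add(-7, 87), -1) = Pow(80, -1) = Rational(1, 80)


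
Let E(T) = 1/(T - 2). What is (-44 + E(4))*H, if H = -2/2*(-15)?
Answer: -1305/2 ≈ -652.50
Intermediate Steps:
E(T) = 1/(-2 + T)
H = 15 (H = -2*1/2*(-15) = -1*(-15) = 15)
(-44 + E(4))*H = (-44 + 1/(-2 + 4))*15 = (-44 + 1/2)*15 = -87/2*15 = -1305/2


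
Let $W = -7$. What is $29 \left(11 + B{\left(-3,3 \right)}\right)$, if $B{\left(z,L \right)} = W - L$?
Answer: $29$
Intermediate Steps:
$B{\left(z,L \right)} = -7 - L$
$29 \left(11 + B{\left(-3,3 \right)}\right) = 29 \left(11 - 10\right) = 29 \cdot 1 = 29$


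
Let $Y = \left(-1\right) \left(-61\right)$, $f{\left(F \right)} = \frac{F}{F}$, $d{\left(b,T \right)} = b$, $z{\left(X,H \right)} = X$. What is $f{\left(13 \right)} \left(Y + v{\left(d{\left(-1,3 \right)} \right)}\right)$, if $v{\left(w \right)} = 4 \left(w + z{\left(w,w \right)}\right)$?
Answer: $53$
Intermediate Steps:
$f{\left(F \right)} = 1$
$Y = 61$
$v{\left(w \right)} = 8 w$ ($v{\left(w \right)} = 4 \left(w + w\right) = 4 \cdot 2 w = 8 w$)
$f{\left(13 \right)} \left(Y + v{\left(d{\left(-1,3 \right)} \right)}\right) = 1 \left(61 + 8 \left(-1\right)\right) = 1 \left(61 - 8\right) = 1 \cdot 53 = 53$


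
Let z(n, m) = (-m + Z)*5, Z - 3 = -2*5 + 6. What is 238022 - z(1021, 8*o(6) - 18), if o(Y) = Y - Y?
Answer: 237937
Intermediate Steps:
o(Y) = 0
Z = -1 (Z = 3 + (-2*5 + 6) = 3 + (-10 + 6) = 3 - 4 = -1)
z(n, m) = -5 - 5*m (z(n, m) = (-m - 1)*5 = (-1 - m)*5 = -5 - 5*m)
238022 - z(1021, 8*o(6) - 18) = 238022 - (-5 - 5*(8*0 - 18)) = 238022 - (-5 - 5*(0 - 18)) = 238022 - (-5 - 5*(-18)) = 238022 - (-5 + 90) = 238022 - 1*85 = 238022 - 85 = 237937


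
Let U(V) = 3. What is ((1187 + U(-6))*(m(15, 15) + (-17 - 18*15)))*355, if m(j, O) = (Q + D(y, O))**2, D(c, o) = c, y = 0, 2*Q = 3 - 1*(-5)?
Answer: -114483950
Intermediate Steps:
Q = 4 (Q = (3 - 1*(-5))/2 = (3 + 5)/2 = (1/2)*8 = 4)
m(j, O) = 16 (m(j, O) = (4 + 0)**2 = 4**2 = 16)
((1187 + U(-6))*(m(15, 15) + (-17 - 18*15)))*355 = ((1187 + 3)*(16 + (-17 - 18*15)))*355 = (1190*(16 + (-17 - 270)))*355 = (1190*(16 - 287))*355 = (1190*(-271))*355 = -322490*355 = -114483950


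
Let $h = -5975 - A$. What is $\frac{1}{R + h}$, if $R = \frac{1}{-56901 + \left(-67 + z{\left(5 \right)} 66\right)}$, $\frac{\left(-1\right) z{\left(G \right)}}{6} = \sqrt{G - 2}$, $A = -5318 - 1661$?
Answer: $\frac{3257862049336}{3270893440337473} - \frac{396 \sqrt{3}}{3270893440337473} \approx 0.00099602$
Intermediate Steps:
$A = -6979$ ($A = -5318 - 1661 = -6979$)
$z{\left(G \right)} = - 6 \sqrt{-2 + G}$ ($z{\left(G \right)} = - 6 \sqrt{G - 2} = - 6 \sqrt{-2 + G}$)
$h = 1004$ ($h = -5975 - -6979 = -5975 + 6979 = 1004$)
$R = \frac{1}{-56968 - 396 \sqrt{3}}$ ($R = \frac{1}{-56901 + \left(-67 + - 6 \sqrt{-2 + 5} \cdot 66\right)} = \frac{1}{-56901 + \left(-67 + - 6 \sqrt{3} \cdot 66\right)} = \frac{1}{-56901 - \left(67 + 396 \sqrt{3}\right)} = \frac{1}{-56968 - 396 \sqrt{3}} \approx -1.7345 \cdot 10^{-5}$)
$\frac{1}{R + h} = \frac{1}{\left(- \frac{7121}{405610322} + \frac{99 \sqrt{3}}{811220644}\right) + 1004} = \frac{1}{\frac{407232756167}{405610322} + \frac{99 \sqrt{3}}{811220644}}$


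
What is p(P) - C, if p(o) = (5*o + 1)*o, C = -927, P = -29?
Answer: 5103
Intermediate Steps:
p(o) = o*(1 + 5*o) (p(o) = (1 + 5*o)*o = o*(1 + 5*o))
p(P) - C = -29*(1 + 5*(-29)) - 1*(-927) = -29*(1 - 145) + 927 = -29*(-144) + 927 = 4176 + 927 = 5103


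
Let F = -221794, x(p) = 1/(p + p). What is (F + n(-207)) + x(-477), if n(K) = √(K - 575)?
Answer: -211591477/954 + I*√782 ≈ -2.2179e+5 + 27.964*I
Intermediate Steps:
n(K) = √(-575 + K)
x(p) = 1/(2*p)
(F + n(-207)) + x(-477) = (-221794 + √(-575 - 207)) + (½)/(-477) = (-221794 + √(-782)) + (½)*(-1/477) = (-221794 + I*√782) - 1/954 = -211591477/954 + I*√782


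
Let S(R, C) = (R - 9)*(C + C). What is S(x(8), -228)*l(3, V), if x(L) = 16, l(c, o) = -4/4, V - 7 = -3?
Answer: 3192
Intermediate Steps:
V = 4 (V = 7 - 3 = 4)
l(c, o) = -1 (l(c, o) = -4*¼ = -1)
S(R, C) = 2*C*(-9 + R) (S(R, C) = (-9 + R)*(2*C) = 2*C*(-9 + R))
S(x(8), -228)*l(3, V) = (2*(-228)*(-9 + 16))*(-1) = (2*(-228)*7)*(-1) = -3192*(-1) = 3192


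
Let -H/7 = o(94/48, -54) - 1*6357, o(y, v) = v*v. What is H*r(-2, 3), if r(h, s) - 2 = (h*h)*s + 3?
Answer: 409479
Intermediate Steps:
o(y, v) = v**2
H = 24087 (H = -7*((-54)**2 - 1*6357) = -7*(2916 - 6357) = -7*(-3441) = 24087)
r(h, s) = 5 + s*h**2 (r(h, s) = 2 + ((h*h)*s + 3) = 2 + (h**2*s + 3) = 2 + (s*h**2 + 3) = 2 + (3 + s*h**2) = 5 + s*h**2)
H*r(-2, 3) = 24087*(5 + 3*(-2)**2) = 24087*(5 + 3*4) = 24087*(5 + 12) = 24087*17 = 409479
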